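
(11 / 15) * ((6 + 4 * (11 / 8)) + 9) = 451 / 30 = 15.03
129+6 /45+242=5567 /15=371.13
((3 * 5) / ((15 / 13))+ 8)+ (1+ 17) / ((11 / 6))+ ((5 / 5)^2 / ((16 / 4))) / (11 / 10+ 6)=30.85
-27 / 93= -9 / 31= -0.29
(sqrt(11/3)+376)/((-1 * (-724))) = sqrt(33)/2172+94/181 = 0.52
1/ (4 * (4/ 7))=7/ 16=0.44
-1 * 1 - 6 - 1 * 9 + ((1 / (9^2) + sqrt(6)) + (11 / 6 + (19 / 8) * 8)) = sqrt(6) + 785 / 162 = 7.30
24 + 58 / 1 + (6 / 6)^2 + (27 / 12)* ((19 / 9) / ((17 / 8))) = 1449 / 17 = 85.24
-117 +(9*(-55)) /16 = -2367 /16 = -147.94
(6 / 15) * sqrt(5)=2 * sqrt(5) / 5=0.89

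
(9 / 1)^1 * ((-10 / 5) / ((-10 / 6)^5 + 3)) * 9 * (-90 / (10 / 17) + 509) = 3503574 / 599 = 5849.04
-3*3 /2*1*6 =-27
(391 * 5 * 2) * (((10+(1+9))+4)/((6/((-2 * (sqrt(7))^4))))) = -1532720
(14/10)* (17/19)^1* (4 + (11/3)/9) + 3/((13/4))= 214873/33345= 6.44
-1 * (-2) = 2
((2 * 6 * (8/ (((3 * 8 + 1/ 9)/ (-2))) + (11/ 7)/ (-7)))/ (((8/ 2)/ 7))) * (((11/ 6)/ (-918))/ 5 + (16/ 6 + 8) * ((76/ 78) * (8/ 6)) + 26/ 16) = -14954796811/ 51793560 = -288.74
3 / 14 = 0.21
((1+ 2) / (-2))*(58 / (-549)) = 29 / 183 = 0.16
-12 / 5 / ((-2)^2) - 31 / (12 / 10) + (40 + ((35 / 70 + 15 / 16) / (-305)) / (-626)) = 13.57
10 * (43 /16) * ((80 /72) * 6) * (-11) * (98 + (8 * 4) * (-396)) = 74343775 /3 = 24781258.33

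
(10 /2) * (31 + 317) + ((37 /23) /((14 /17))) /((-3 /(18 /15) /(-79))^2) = 14854678 /4025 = 3690.60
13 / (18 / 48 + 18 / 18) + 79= 973 / 11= 88.45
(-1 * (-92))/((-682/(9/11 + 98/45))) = -68218/168795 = -0.40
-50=-50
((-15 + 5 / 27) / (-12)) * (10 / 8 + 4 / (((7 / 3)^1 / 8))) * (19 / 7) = 199025 / 3969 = 50.14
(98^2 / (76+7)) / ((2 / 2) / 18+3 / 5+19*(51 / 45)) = 864360 / 165751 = 5.21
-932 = -932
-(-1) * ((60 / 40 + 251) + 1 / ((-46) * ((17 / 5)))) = 98725 / 391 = 252.49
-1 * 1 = -1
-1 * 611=-611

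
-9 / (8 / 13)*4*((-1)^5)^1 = 117 / 2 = 58.50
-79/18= -4.39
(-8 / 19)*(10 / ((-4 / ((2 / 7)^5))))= 640 / 319333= 0.00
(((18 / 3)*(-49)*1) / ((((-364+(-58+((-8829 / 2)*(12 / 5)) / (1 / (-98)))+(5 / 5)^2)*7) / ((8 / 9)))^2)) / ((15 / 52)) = -33280 / 2181275105199129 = -0.00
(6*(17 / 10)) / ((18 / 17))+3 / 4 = 623 / 60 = 10.38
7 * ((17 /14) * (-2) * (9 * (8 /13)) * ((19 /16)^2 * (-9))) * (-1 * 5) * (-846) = 1051360155 /208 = 5054616.13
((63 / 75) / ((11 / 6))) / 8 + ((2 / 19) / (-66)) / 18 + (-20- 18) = -21411131 / 564300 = -37.94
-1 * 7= -7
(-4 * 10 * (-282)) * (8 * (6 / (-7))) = -541440 / 7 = -77348.57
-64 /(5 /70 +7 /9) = -8064 /107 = -75.36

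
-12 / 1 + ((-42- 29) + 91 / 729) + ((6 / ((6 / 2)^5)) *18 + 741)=658.57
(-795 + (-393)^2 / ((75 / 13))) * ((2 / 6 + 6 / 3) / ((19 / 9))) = 13637484 / 475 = 28710.49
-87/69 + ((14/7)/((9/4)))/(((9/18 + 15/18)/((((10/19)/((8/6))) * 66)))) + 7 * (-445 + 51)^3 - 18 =-187097568883/437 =-428140889.89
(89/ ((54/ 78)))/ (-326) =-0.39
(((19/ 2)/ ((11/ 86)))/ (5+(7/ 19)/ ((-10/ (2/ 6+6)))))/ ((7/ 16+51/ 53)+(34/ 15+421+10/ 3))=103922400/ 2854552987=0.04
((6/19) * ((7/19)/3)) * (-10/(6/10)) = -700/1083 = -0.65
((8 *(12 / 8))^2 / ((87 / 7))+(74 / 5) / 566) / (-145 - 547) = -476513 / 28396220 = -0.02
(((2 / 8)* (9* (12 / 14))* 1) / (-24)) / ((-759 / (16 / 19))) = 3 / 33649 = 0.00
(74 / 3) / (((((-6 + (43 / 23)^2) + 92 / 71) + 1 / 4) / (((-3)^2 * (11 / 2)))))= -61146052 / 48023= -1273.27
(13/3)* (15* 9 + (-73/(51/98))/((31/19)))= 1007617/4743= 212.44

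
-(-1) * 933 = 933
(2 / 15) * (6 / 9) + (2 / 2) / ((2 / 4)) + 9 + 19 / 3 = 784 / 45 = 17.42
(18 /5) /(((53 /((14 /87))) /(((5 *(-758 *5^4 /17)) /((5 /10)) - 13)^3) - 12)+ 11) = -26798407489572328602972 /7444002080436871214485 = -3.60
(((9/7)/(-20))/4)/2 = -9/1120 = -0.01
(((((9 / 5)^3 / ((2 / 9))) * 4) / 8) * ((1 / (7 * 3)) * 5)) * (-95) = -41553 / 140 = -296.81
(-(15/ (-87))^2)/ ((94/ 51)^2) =-65025/ 7431076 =-0.01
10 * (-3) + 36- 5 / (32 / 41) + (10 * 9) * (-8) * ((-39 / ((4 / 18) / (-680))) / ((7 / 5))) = -13747968091 / 224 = -61374857.55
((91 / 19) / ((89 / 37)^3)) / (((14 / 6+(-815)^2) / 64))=442504608 / 13345400850151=0.00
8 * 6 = 48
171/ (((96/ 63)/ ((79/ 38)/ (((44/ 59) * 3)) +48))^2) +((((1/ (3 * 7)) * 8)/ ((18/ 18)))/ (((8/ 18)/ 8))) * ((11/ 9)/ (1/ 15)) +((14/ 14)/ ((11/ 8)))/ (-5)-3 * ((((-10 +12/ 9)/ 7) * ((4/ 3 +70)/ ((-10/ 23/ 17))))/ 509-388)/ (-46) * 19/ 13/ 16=424787985727987541159/ 2407671165419520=176431.06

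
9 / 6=3 / 2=1.50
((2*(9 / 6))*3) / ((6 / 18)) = 27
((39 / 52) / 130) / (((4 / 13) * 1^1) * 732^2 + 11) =3 / 85737560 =0.00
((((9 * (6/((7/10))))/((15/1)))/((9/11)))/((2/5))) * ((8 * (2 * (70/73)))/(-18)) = -8800/657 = -13.39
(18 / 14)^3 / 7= 729 / 2401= 0.30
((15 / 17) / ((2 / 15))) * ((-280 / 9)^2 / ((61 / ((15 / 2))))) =787.53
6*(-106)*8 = -5088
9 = 9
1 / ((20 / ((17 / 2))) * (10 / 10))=17 / 40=0.42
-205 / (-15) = 41 / 3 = 13.67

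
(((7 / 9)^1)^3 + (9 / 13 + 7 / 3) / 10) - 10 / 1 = -437218 / 47385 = -9.23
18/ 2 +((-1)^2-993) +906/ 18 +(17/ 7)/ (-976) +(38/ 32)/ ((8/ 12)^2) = -76244897/ 81984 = -930.00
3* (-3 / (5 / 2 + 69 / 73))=-1314 / 503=-2.61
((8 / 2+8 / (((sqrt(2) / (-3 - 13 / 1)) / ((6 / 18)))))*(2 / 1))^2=33344 / 9 - 2048*sqrt(2) / 3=2739.45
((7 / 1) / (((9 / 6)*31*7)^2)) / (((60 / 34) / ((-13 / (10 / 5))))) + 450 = 408665029 / 908145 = 450.00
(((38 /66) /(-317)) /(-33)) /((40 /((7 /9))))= 133 /124276680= 0.00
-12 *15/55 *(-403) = 14508/11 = 1318.91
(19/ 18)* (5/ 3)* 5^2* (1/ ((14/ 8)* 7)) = 4750/ 1323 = 3.59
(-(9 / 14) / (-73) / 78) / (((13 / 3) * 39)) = 3 / 4490668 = 0.00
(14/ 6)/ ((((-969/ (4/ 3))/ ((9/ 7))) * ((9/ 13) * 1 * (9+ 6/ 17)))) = -52/ 81567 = -0.00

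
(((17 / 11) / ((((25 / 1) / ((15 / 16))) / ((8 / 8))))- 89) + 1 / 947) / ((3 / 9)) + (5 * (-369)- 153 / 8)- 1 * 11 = -1785013759 / 833360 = -2141.95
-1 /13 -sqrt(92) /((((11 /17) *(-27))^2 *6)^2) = -1 /13 -83521 *sqrt(23) /140054898258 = -0.08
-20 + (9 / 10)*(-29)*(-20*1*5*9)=23470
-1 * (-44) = 44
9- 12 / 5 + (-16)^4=327713 / 5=65542.60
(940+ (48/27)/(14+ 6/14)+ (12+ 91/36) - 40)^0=1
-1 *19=-19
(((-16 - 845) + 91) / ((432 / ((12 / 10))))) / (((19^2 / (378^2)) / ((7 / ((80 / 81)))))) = -173282571 / 28880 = -6000.09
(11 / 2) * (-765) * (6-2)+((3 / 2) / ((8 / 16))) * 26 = -16752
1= 1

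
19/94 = 0.20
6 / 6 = 1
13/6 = 2.17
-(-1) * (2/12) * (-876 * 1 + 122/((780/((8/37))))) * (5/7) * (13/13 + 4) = -15800240/30303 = -521.41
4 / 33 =0.12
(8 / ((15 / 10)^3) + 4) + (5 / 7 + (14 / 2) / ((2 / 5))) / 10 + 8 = 12241 / 756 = 16.19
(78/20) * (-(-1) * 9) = 351/10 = 35.10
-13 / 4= -3.25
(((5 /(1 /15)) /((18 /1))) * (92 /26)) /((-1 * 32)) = -575 /1248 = -0.46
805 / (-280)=-23 / 8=-2.88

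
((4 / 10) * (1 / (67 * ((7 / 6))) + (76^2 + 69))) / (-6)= -2741311 / 7035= -389.67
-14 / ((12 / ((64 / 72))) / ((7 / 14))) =-14 / 27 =-0.52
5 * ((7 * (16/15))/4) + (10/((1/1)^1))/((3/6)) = 29.33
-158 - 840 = -998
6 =6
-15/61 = -0.25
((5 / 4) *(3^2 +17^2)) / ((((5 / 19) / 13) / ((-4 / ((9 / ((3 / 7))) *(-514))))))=6.82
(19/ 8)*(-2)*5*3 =-285/ 4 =-71.25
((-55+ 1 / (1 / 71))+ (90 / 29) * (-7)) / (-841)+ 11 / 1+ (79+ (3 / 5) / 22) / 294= 8893524877 / 788740260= 11.28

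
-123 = -123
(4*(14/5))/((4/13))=36.40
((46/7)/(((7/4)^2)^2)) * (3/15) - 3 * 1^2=-240329/84035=-2.86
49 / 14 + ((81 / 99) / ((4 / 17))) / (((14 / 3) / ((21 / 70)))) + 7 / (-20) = 3.37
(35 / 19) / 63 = 5 / 171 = 0.03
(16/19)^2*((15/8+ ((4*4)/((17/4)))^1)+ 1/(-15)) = 3.95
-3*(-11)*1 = 33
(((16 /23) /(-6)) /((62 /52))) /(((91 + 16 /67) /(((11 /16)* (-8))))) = 76648 /13075707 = 0.01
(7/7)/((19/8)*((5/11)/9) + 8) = 792/6431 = 0.12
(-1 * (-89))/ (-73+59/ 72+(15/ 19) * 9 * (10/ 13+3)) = -1.96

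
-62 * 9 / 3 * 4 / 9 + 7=-227 / 3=-75.67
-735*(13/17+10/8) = -100695/68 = -1480.81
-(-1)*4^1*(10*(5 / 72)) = 25 / 9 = 2.78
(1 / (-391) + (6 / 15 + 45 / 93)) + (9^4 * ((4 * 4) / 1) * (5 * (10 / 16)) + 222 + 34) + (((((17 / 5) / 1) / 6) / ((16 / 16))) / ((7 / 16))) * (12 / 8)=139280094022 / 424235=328308.82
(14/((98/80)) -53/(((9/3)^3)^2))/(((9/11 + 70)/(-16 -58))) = -47170486/3975237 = -11.87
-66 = -66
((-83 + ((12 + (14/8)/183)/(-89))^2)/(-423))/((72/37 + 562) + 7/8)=13031268884987/37519328815166538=0.00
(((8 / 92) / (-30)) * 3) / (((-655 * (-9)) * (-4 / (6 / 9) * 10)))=1 / 40675500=0.00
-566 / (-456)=283 / 228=1.24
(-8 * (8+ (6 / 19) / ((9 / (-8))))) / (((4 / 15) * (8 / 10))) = -5500 / 19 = -289.47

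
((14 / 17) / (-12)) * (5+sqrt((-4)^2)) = -21 / 34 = -0.62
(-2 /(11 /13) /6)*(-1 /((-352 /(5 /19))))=-65 /220704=-0.00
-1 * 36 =-36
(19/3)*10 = 190/3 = 63.33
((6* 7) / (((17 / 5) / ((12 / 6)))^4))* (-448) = -188160000 / 83521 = -2252.85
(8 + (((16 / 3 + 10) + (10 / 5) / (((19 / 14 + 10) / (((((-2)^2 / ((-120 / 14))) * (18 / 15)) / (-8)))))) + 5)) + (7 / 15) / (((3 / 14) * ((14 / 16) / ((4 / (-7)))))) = 321062 / 11925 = 26.92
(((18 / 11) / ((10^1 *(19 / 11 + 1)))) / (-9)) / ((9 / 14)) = -7 / 675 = -0.01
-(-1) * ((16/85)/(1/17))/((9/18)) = 32/5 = 6.40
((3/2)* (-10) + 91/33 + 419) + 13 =13852/33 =419.76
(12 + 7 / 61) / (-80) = -739 / 4880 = -0.15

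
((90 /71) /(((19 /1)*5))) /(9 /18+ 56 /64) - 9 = -133407 /14839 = -8.99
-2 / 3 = -0.67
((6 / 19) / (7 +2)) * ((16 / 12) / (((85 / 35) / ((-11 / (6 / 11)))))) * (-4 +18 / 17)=169400 / 148257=1.14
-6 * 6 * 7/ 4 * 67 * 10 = -42210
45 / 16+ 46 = 781 / 16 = 48.81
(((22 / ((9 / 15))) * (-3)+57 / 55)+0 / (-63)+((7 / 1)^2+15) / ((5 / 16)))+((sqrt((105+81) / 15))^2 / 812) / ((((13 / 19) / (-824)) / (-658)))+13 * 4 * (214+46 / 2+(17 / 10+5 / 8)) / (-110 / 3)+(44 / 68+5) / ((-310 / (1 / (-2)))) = 235586704237 / 19867900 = 11857.66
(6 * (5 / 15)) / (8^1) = 1 / 4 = 0.25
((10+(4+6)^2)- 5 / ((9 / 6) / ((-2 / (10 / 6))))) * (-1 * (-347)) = 39558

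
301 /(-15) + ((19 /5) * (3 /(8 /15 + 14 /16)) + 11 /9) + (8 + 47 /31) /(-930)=-157276909 /14616810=-10.76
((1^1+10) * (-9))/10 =-99/10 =-9.90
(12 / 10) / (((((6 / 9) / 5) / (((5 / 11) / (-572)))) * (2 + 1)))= -15 / 6292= -0.00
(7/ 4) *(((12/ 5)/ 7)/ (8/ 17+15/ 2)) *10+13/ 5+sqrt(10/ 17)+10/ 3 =sqrt(170)/ 17+27179/ 4065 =7.45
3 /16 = 0.19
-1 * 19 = -19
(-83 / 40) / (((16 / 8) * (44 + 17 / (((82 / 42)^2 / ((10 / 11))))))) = -0.02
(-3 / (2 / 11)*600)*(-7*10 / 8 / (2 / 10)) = 433125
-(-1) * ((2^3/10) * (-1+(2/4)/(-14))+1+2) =76/35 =2.17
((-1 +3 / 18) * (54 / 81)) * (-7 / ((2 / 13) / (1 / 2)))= 455 / 36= 12.64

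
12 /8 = 3 /2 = 1.50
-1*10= -10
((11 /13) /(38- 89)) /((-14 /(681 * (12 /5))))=1.94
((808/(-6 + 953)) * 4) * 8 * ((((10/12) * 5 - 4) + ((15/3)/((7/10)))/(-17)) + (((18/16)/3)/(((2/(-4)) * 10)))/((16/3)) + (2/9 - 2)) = -283195718/5071185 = -55.84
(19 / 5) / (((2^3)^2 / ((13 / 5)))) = 247 / 1600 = 0.15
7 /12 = 0.58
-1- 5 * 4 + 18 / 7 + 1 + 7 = -73 / 7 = -10.43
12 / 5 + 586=2942 / 5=588.40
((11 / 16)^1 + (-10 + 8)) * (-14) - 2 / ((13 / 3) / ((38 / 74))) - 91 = -280373 / 3848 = -72.86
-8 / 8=-1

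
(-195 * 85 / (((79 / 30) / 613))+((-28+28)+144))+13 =-304801847 / 79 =-3858251.23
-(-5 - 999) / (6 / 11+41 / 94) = 1038136 / 1015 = 1022.79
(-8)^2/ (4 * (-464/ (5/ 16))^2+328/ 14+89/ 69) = 772800/ 106483977707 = 0.00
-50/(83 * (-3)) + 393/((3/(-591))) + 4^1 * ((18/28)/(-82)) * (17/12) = -22130902991/285852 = -77420.84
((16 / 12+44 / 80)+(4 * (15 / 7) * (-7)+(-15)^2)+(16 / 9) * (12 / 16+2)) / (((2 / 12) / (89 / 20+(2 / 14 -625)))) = -639412.28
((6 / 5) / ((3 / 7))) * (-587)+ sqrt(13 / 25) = -8218 / 5+ sqrt(13) / 5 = -1642.88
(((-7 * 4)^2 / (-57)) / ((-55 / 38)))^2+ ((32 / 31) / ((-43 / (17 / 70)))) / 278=3188856715096 / 35311070025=90.31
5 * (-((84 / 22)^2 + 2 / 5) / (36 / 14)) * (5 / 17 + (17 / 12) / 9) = -26293393 / 1999404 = -13.15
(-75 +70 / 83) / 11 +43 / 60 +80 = 4052359 / 54780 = 73.98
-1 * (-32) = 32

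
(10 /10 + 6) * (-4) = -28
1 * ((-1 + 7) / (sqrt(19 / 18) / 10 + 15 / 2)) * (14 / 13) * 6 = 6804000 / 1316003 - 15120 * sqrt(38) / 1316003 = 5.10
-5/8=-0.62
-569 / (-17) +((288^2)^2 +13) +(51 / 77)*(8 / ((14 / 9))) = 63038756944190 / 9163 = 6879707185.88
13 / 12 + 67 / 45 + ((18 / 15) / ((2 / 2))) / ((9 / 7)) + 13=2971 / 180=16.51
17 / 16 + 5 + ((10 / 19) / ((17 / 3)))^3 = 3269163899 / 539172272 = 6.06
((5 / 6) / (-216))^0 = 1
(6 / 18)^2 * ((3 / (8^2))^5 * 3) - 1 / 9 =-1073741095 / 9663676416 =-0.11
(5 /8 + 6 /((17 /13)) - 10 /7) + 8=11.78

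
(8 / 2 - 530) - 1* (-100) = -426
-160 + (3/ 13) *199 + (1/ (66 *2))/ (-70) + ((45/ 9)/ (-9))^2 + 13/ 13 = -365734951/ 3243240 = -112.77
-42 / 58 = -21 / 29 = -0.72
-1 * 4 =-4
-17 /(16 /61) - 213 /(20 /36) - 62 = -40817 /80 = -510.21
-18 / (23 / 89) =-1602 / 23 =-69.65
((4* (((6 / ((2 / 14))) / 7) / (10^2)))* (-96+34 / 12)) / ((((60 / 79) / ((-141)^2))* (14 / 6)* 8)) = -877964841 / 28000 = -31355.89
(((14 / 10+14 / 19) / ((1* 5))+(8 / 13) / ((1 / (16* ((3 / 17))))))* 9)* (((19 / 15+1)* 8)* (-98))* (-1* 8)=8552361216 / 30875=276999.55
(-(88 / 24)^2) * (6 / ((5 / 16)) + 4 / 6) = -267.10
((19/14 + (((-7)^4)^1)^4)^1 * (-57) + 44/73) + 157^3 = -1935951133446584451/1022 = -1894277038597440.75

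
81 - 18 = 63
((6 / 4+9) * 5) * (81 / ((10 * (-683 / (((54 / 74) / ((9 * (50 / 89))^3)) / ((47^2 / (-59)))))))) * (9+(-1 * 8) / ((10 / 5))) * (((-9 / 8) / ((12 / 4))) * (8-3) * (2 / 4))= -7861109319 / 17863564480000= -0.00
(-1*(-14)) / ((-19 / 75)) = -55.26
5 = 5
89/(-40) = -89/40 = -2.22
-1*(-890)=890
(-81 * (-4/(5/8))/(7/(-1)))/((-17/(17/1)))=2592/35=74.06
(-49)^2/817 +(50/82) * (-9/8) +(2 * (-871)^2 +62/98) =19923200789071/13130824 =1517284.89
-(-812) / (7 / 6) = 696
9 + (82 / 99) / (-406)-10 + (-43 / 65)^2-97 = -8284176722 / 84909825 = -97.56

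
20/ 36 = 5/ 9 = 0.56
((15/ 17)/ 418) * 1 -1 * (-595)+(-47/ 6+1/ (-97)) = 607076645/ 1033923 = 587.16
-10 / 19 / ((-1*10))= 1 / 19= 0.05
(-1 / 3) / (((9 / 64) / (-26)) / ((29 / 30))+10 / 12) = -24128 / 59915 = -0.40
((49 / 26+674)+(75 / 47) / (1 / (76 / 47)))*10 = 194834785 / 28717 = 6784.65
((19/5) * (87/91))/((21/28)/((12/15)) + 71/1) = 0.05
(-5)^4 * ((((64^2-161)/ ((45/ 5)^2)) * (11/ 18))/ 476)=27053125/ 694008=38.98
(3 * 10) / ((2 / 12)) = 180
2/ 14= 1/ 7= 0.14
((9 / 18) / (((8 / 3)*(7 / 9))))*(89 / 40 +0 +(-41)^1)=-41877 / 4480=-9.35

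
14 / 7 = 2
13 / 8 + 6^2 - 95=-459 / 8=-57.38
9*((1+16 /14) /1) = 135 /7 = 19.29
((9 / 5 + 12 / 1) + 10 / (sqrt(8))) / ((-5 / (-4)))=2 * sqrt(2) + 276 / 25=13.87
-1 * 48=-48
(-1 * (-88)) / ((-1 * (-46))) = 44 / 23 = 1.91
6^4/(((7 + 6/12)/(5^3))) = 21600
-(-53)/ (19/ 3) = 159/ 19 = 8.37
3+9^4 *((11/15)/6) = 8049/10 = 804.90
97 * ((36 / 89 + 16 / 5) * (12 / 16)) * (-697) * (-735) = 134337563.70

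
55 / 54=1.02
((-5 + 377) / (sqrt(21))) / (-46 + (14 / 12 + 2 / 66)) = -8184*sqrt(21) / 20699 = -1.81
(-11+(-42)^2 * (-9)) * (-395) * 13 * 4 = 326318980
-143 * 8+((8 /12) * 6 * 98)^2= 152520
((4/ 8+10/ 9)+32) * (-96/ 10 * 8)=-7744/ 3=-2581.33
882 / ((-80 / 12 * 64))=-1323 / 640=-2.07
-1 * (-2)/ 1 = 2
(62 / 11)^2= 3844 / 121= 31.77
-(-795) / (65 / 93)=14787 / 13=1137.46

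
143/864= 0.17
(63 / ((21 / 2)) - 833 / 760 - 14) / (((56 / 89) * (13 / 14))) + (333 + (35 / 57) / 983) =36994991747 / 116544480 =317.43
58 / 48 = 29 / 24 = 1.21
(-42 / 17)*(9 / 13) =-378 / 221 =-1.71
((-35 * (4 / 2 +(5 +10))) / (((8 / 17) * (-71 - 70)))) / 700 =289 / 22560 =0.01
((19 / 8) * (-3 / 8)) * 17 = -969 / 64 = -15.14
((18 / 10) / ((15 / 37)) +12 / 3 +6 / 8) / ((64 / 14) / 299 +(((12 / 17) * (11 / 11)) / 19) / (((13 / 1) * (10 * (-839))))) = 521253786599 / 867171080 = 601.10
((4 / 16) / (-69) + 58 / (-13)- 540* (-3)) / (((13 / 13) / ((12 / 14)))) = 828077 / 598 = 1384.74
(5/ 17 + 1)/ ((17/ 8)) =176/ 289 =0.61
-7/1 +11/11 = -6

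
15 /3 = 5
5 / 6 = 0.83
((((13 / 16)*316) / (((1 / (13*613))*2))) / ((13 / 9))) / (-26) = -435843 / 16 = -27240.19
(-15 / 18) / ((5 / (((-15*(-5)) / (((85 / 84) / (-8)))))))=1680 / 17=98.82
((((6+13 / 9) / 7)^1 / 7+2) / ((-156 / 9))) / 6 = -73 / 3528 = -0.02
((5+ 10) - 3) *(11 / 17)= 7.76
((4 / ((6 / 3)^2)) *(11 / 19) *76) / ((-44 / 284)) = -284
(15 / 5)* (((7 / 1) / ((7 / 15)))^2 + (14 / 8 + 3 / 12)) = 681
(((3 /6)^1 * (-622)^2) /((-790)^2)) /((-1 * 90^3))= -96721 /227484450000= -0.00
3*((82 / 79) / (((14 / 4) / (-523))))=-257316 / 553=-465.31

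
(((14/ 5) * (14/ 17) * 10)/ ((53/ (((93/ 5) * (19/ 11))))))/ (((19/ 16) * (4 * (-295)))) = -0.01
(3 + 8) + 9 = 20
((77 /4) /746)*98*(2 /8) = 0.63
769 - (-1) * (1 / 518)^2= 206341157 / 268324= 769.00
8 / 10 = 4 / 5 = 0.80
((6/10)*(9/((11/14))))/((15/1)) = 126/275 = 0.46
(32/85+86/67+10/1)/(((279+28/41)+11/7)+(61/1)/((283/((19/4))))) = 21573597136/522275197735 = 0.04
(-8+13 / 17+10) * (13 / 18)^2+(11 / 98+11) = 3388313 / 269892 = 12.55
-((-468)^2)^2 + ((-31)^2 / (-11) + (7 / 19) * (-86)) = -10026046153265 / 209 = -47971512695.05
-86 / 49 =-1.76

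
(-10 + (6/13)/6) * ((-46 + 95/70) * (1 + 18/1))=1531875/182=8416.90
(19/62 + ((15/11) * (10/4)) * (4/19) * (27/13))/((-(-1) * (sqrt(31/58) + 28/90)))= -5530749210/4329857389 + 613014075 * sqrt(1798)/8659714778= 1.72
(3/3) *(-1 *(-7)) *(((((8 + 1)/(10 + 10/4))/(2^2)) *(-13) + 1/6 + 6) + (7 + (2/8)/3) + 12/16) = 4081/50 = 81.62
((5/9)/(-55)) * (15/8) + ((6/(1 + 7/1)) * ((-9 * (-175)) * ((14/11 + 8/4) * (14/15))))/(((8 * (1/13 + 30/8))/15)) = 8443055/4776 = 1767.81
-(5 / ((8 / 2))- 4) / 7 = 11 / 28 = 0.39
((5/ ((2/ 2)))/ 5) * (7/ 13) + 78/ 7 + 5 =1518/ 91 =16.68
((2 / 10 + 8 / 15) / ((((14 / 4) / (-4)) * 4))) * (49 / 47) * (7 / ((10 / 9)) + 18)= -6237 / 1175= -5.31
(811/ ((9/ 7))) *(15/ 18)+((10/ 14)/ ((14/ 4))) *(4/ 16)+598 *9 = 7815886/ 1323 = 5907.70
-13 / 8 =-1.62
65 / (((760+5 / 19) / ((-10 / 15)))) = -494 / 8667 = -0.06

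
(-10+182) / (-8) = -43 / 2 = -21.50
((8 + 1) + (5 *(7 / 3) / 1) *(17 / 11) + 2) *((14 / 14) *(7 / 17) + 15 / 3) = 88136 / 561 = 157.11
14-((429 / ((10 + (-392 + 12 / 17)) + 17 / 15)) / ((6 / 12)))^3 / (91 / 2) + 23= 1405695297141431 / 37734084842363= 37.25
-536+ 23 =-513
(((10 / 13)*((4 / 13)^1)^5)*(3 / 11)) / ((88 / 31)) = 119040 / 584043889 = 0.00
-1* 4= -4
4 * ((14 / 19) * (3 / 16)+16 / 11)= 2663 / 418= 6.37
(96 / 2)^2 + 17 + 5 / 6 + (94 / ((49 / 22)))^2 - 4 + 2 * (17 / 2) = 59295353 / 14406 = 4116.02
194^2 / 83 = 37636 / 83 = 453.45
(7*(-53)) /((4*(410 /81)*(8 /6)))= -90153 /6560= -13.74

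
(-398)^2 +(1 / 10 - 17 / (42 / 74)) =33258571 / 210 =158374.15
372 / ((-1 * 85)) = -372 / 85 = -4.38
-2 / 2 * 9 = -9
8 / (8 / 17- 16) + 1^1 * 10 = 313 / 33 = 9.48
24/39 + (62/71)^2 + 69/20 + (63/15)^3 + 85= 5370951377/32766500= 163.92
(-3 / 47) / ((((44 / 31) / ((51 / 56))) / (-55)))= 23715 / 10528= 2.25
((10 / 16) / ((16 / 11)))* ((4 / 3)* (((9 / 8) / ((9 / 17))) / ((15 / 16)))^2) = 3179 / 1080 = 2.94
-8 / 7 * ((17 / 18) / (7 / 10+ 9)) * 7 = -680 / 873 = -0.78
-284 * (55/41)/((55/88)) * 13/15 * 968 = -314499328/615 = -511381.02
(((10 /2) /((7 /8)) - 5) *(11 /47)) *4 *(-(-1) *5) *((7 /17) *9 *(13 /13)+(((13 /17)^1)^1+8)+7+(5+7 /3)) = 1503700 /16779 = 89.62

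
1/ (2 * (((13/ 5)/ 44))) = 110/ 13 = 8.46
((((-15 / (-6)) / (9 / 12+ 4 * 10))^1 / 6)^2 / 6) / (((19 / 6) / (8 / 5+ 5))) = 55 / 1514433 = 0.00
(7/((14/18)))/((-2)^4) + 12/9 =91/48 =1.90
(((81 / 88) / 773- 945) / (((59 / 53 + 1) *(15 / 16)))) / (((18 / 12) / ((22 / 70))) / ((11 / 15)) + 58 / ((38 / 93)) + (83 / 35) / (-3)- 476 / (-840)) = -712058349123 / 221278491464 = -3.22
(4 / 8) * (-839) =-839 / 2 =-419.50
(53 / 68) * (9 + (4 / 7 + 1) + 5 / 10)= 8215 / 952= 8.63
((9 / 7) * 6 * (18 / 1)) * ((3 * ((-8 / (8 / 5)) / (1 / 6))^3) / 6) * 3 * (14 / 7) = -78732000 / 7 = -11247428.57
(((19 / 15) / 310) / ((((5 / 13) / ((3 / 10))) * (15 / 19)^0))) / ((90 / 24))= 247 / 290625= 0.00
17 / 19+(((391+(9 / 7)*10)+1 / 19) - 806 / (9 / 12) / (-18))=1668049 / 3591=464.51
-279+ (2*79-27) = -148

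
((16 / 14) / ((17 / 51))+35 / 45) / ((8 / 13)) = 6.84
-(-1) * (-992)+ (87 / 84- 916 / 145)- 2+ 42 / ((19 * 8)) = -999.01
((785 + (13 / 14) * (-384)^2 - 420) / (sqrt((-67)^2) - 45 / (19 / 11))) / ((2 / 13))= 237371693 / 10892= 21793.21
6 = 6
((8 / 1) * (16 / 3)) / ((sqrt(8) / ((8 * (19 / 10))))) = 2432 * sqrt(2) / 15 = 229.29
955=955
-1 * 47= -47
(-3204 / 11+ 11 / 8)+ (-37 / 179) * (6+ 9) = -4615309 / 15752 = -293.00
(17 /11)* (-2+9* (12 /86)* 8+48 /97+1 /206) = 11348469 /859226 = 13.21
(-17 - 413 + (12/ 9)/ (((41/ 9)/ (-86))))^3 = -6499419293528/ 68921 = -94302451.99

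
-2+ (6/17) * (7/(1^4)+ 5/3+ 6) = 54/17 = 3.18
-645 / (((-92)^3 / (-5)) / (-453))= 1460925 / 778688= 1.88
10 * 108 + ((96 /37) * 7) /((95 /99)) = 3862728 /3515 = 1098.93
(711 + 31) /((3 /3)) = 742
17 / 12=1.42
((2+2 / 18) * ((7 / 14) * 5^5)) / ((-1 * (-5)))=11875 / 18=659.72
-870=-870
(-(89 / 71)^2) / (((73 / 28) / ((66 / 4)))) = -3659502 / 367993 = -9.94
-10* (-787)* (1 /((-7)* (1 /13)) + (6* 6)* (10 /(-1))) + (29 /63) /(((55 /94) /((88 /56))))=-6279430924 /2205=-2847814.48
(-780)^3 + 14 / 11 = -474551998.73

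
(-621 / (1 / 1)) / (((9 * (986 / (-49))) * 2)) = 3381 / 1972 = 1.71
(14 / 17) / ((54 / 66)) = 154 / 153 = 1.01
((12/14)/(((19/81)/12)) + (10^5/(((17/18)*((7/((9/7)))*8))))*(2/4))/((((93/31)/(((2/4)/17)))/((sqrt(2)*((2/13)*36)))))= 239178096*sqrt(2)/3497767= 96.70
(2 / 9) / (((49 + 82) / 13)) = 26 / 1179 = 0.02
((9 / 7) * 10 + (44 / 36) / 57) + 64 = 276071 / 3591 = 76.88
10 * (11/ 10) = 11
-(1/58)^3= -1/195112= -0.00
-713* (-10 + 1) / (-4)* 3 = -19251 / 4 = -4812.75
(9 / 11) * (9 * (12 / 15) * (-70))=-4536 / 11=-412.36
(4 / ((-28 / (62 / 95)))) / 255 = -62 / 169575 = -0.00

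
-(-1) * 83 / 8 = 83 / 8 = 10.38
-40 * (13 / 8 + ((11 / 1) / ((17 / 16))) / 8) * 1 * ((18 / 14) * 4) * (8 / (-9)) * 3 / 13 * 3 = 571680 / 1547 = 369.54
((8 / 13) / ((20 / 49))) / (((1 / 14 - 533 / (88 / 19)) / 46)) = -2776928 / 4604925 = -0.60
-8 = -8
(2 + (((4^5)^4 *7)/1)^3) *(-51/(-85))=273555121532535686643603493005694913742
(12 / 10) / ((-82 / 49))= -147 / 205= -0.72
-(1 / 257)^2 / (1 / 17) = -17 / 66049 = -0.00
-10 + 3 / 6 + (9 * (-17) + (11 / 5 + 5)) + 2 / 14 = -155.16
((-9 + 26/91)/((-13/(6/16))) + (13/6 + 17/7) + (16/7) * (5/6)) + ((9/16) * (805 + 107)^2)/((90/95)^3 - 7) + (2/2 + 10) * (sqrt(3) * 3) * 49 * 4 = -2335962373697/30707768 + 6468 * sqrt(3) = -64867.83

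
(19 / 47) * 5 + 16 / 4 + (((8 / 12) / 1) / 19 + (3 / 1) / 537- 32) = -12438358 / 479541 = -25.94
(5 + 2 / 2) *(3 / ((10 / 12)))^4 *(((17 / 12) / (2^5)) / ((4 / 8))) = 111537 / 1250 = 89.23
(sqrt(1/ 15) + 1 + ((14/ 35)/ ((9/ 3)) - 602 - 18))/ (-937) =9283/ 14055 - sqrt(15)/ 14055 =0.66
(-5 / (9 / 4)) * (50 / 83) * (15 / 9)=-5000 / 2241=-2.23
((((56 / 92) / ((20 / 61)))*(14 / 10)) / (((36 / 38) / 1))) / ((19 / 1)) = 2989 / 20700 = 0.14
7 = 7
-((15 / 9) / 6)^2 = -25 / 324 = -0.08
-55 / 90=-0.61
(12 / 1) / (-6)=-2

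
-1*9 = -9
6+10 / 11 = 76 / 11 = 6.91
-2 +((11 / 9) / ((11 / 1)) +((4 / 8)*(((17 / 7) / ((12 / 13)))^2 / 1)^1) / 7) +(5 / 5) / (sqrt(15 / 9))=-45917 / 32928 +sqrt(15) / 5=-0.62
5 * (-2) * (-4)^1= 40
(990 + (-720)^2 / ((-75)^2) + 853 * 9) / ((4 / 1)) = 218979 / 100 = 2189.79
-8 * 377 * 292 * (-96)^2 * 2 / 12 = -1352712192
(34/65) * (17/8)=289/260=1.11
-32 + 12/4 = -29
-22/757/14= -11/5299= -0.00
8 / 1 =8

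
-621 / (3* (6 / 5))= -345 / 2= -172.50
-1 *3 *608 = -1824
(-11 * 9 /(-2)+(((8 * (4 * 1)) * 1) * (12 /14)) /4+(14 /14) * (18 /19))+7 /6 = 23330 /399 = 58.47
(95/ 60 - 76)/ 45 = -893/ 540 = -1.65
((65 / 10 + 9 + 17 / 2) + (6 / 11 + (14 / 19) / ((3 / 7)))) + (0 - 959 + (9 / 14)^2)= -114574913 / 122892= -932.32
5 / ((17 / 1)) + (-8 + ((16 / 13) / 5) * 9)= -6067 / 1105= -5.49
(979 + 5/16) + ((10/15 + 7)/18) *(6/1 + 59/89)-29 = 36646727/38448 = 953.15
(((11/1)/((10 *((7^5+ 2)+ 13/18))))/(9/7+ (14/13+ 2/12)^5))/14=10993471632/10019416310542625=0.00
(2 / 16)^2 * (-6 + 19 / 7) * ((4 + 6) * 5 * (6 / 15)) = -115 / 112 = -1.03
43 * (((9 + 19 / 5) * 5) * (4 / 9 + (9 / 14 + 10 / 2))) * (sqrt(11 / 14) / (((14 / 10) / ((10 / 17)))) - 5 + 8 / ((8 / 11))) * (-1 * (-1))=26384800 * sqrt(154) / 52479 + 2110784 / 21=106752.72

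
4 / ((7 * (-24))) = -1 / 42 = -0.02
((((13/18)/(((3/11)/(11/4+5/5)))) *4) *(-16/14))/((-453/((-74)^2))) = 15661360/28539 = 548.77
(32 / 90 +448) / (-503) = -20176 / 22635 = -0.89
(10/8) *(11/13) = 55/52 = 1.06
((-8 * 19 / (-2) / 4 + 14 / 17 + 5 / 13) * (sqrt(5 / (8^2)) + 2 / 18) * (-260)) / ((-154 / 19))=11020 / 153 + 2755 * sqrt(5) / 34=253.21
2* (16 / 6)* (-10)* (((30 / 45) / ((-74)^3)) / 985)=8 / 89807769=0.00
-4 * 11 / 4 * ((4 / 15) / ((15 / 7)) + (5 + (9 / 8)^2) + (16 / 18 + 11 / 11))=-91.07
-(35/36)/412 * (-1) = 35/14832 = 0.00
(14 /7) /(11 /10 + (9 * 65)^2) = 20 /3422261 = 0.00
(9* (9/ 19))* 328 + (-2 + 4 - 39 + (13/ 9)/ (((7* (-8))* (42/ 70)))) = 39106645/ 28728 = 1361.27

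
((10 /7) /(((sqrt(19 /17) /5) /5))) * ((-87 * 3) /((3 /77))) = -239250 * sqrt(323) /19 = -226307.84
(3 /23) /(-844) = -3 /19412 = -0.00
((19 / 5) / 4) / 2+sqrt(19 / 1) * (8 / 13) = 19 / 40+8 * sqrt(19) / 13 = 3.16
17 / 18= 0.94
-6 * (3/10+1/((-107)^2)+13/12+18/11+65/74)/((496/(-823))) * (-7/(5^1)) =-6278719057219/115561626400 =-54.33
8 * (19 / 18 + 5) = 436 / 9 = 48.44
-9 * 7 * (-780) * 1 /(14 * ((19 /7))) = 24570 /19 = 1293.16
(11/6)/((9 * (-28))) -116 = -175403/1512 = -116.01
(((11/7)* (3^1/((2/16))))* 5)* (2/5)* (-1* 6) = -3168/7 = -452.57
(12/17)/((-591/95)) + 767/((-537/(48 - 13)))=-50.10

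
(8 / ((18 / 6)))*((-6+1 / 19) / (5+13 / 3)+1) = 386 / 399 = 0.97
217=217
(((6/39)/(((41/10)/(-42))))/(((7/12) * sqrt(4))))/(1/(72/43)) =-51840/22919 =-2.26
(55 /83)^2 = 3025 /6889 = 0.44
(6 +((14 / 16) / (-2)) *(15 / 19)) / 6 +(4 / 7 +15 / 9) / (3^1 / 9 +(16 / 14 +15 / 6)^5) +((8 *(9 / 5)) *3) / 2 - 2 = 64684010026233 / 3148265274080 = 20.55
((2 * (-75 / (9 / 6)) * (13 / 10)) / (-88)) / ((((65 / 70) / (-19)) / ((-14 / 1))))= 4655 / 11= 423.18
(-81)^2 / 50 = 6561 / 50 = 131.22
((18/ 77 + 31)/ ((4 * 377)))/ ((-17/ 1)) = -185/ 151844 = -0.00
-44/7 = -6.29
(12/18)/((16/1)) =1/24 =0.04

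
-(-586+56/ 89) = 52098/ 89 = 585.37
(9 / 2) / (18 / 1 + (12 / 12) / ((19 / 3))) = 57 / 230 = 0.25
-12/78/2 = -1/13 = -0.08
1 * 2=2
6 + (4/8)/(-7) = 83/14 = 5.93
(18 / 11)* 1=1.64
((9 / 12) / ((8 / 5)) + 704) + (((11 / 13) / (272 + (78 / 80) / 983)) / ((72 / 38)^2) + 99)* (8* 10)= 3108122949358021 / 360381381984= 8624.54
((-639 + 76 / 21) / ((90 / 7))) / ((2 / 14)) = -93401 / 270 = -345.93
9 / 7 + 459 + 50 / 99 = 460.79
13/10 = 1.30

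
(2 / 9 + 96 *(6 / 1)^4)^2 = 1253831104516 / 81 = 15479396352.05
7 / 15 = 0.47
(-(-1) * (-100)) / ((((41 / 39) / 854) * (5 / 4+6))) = -13322400 / 1189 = -11204.71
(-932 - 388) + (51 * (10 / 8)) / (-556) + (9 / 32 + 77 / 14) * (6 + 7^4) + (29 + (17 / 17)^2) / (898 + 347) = 4650012101 / 369184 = 12595.38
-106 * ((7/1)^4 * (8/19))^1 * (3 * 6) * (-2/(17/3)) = 219893184/323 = 680783.85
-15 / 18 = -5 / 6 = -0.83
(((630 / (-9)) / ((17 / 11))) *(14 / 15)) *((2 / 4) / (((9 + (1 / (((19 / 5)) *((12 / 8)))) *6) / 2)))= -4.21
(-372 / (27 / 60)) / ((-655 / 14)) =6944 / 393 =17.67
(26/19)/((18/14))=1.06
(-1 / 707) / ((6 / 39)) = -13 / 1414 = -0.01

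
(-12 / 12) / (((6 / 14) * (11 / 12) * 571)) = -28 / 6281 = -0.00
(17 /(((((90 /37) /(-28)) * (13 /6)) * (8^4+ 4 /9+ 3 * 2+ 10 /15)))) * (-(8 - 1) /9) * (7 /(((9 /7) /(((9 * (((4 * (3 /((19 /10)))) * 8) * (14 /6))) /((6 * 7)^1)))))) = 3020458 /1282671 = 2.35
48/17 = 2.82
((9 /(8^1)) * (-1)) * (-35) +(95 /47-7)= 12933 /376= 34.40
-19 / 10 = -1.90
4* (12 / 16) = 3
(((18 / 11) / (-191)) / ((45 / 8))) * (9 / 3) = -48 / 10505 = -0.00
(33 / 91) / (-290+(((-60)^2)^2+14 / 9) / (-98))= -2079 / 759822661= -0.00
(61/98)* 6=183/49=3.73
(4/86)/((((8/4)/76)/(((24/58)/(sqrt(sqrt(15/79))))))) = 304 * 15^(3/4) * 79^(1/4)/6235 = 1.11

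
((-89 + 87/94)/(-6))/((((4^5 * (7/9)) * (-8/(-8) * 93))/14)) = 0.00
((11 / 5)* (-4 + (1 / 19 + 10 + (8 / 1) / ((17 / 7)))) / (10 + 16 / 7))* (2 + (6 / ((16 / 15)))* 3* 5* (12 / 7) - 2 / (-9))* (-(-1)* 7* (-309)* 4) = -88615592989 / 41667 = -2126757.22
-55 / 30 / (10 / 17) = -187 / 60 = -3.12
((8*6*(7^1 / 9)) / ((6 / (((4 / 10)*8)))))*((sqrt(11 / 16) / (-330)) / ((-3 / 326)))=36512*sqrt(11) / 22275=5.44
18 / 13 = 1.38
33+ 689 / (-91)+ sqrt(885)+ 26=sqrt(885)+ 360 / 7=81.18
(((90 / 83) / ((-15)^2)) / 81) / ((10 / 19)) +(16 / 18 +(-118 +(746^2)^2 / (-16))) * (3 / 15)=-650681479453886 / 168075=-3871375751.62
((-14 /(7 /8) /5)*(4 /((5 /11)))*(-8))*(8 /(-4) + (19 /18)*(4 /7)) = -495616 /1575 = -314.68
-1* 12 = -12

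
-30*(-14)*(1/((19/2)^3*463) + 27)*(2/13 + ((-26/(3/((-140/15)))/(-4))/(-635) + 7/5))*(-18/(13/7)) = -11879314763117928/68160413971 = -174284.66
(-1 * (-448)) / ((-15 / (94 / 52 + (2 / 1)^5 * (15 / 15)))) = -65632 / 65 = -1009.72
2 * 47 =94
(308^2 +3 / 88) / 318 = 8348035 / 27984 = 298.31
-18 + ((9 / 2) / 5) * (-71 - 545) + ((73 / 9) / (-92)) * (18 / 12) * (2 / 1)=-790277 / 1380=-572.66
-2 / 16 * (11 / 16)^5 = -161051 / 8388608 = -0.02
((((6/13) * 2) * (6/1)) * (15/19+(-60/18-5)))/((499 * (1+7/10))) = -103200/2095301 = -0.05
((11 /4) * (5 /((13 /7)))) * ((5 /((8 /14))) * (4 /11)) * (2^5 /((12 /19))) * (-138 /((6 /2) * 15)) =-428260 /117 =-3660.34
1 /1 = 1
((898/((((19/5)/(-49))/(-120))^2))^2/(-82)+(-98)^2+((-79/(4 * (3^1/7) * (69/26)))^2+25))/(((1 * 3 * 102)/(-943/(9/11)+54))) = 510478218181689594871639341819365/2522103348270024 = 202401784420071375.85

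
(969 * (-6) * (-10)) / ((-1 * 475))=-612 / 5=-122.40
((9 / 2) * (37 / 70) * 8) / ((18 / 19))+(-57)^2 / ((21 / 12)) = 65683 / 35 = 1876.66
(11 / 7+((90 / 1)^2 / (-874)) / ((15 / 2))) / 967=1027 / 2958053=0.00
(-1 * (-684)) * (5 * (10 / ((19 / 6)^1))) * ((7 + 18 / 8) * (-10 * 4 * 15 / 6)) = -9990000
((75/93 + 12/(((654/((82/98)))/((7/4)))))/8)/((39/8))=39421/1844934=0.02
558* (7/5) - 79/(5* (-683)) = 2667877/3415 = 781.22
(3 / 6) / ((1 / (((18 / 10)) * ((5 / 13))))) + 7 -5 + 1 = 87 / 26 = 3.35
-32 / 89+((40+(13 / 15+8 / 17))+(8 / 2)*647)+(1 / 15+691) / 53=211860677 / 80189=2642.02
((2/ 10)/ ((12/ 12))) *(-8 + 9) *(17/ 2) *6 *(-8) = -81.60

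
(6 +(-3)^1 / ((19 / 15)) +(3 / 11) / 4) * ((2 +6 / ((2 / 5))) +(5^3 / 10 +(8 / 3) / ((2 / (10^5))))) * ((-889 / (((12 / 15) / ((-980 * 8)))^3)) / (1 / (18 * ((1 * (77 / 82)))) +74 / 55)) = 27179739134419097205000000 / 92473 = 293920810770917967460.77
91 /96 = 0.95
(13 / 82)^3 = 2197 / 551368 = 0.00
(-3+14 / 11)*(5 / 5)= -1.73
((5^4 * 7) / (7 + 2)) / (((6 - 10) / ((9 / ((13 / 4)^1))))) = -4375 / 13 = -336.54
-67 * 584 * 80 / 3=-3130240 / 3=-1043413.33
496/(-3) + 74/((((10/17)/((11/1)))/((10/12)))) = 5927/6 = 987.83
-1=-1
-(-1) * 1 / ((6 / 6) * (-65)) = -1 / 65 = -0.02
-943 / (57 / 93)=-29233 / 19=-1538.58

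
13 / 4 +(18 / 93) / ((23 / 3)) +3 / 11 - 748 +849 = 3279879 / 31372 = 104.55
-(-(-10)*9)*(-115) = 10350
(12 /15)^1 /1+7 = 39 /5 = 7.80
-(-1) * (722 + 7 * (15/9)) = 2201/3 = 733.67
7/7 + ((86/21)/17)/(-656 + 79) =205903/205989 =1.00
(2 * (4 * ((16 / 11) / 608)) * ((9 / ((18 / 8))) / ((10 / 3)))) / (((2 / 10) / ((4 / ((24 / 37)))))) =148 / 209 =0.71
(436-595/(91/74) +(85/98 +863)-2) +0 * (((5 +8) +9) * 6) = 1037063/1274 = 814.02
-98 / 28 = -7 / 2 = -3.50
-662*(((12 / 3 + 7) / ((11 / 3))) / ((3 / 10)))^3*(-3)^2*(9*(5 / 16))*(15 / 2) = -251353125 / 2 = -125676562.50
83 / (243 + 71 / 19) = 1577 / 4688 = 0.34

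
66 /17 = 3.88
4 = 4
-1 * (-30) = 30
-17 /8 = -2.12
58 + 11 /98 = 5695 /98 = 58.11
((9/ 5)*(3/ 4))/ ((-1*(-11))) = 27/ 220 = 0.12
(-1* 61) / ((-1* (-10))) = -61 / 10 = -6.10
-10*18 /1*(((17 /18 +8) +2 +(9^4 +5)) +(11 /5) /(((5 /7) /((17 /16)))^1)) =-23688781 /20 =-1184439.05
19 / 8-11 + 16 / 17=-1045 / 136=-7.68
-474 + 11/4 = -1885/4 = -471.25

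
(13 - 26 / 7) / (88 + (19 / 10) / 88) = 57200 / 542213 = 0.11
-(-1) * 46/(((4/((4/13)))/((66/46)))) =66/13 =5.08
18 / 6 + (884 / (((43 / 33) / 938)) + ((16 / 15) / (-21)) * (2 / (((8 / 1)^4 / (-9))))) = 122588323243 / 192640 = 636359.65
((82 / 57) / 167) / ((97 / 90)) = 0.01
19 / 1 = 19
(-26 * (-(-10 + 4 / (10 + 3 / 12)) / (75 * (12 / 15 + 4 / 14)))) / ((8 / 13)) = -233051 / 46740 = -4.99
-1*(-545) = 545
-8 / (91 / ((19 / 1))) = -152 / 91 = -1.67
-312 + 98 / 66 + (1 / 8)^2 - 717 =-2170079 / 2112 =-1027.50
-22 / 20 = -11 / 10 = -1.10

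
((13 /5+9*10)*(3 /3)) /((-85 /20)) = -1852 /85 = -21.79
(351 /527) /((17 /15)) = 5265 /8959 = 0.59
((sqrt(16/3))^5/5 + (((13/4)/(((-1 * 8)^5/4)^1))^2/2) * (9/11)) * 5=7605/23622320128 + 1024 * sqrt(3)/27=65.69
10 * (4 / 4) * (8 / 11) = 80 / 11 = 7.27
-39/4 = -9.75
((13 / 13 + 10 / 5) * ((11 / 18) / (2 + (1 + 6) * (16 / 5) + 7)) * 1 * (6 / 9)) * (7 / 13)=0.02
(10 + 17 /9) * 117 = 1391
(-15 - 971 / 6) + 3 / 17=-18019 / 102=-176.66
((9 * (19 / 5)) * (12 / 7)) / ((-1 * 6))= -342 / 35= -9.77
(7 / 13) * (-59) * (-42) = 17346 / 13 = 1334.31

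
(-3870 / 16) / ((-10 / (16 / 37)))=387 / 37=10.46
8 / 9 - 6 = -46 / 9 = -5.11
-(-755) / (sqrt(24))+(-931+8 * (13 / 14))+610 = -2195 / 7+755 * sqrt(6) / 12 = -159.46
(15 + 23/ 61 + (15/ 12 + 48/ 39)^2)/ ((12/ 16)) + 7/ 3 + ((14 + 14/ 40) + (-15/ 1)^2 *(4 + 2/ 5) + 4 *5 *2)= 1075.39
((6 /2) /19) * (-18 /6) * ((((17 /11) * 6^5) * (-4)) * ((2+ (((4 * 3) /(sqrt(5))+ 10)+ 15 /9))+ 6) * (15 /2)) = 85660416 * sqrt(5) /209+ 701939520 /209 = 4275033.65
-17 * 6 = -102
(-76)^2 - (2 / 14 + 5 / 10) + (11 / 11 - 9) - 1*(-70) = 81723 / 14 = 5837.36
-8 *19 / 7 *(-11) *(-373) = -623656 / 7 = -89093.71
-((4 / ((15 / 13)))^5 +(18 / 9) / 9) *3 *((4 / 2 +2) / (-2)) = 760745564 / 253125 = 3005.41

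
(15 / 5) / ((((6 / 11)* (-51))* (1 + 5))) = -11 / 612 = -0.02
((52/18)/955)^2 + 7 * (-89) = -46023516899/73874025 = -623.00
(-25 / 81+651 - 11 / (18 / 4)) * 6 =105016 / 27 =3889.48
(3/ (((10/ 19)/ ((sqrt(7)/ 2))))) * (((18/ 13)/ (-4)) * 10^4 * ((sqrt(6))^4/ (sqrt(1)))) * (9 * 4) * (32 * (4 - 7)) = 15956352000 * sqrt(7)/ 13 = 3247426094.14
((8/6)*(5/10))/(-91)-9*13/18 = -3553/546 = -6.51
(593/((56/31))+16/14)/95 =18447/5320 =3.47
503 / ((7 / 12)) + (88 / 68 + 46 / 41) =4218880 / 4879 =864.70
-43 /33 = -1.30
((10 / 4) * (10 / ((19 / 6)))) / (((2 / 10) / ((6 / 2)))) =2250 / 19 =118.42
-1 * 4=-4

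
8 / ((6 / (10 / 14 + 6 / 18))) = 88 / 63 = 1.40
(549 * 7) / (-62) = -61.98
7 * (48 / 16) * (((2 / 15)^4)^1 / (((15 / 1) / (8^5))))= 3670016 / 253125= 14.50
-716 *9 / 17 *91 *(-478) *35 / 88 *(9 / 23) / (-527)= -11036856285 / 2266627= -4869.29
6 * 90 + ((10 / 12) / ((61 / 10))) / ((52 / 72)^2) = 5569560 / 10309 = 540.26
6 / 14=3 / 7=0.43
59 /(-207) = -0.29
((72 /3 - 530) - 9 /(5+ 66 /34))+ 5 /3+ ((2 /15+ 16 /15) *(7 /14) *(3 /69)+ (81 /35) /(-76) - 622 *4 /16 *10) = -22314320429 /10828860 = -2060.63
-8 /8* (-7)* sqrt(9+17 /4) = 7* sqrt(53) /2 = 25.48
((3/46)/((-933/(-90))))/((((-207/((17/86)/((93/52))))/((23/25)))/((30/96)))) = -221/228838776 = -0.00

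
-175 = -175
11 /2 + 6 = 23 /2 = 11.50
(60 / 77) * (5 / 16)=75 / 308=0.24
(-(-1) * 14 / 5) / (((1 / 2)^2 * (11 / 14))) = 784 / 55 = 14.25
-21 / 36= -7 / 12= -0.58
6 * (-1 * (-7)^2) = -294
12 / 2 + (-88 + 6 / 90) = -1229 / 15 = -81.93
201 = 201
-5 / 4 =-1.25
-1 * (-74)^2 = -5476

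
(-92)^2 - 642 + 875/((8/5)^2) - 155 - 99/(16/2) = 511771/64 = 7996.42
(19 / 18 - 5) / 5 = -71 / 90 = -0.79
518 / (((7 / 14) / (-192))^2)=76382208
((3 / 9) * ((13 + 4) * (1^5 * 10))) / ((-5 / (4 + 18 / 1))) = -748 / 3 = -249.33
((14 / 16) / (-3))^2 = 49 / 576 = 0.09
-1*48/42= -8/7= -1.14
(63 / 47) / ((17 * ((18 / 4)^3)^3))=3584 / 34394330079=0.00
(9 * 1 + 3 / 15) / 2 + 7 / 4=127 / 20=6.35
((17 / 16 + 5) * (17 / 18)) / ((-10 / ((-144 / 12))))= 1649 / 240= 6.87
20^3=8000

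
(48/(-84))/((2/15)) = -30/7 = -4.29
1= 1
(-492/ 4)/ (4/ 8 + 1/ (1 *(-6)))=-369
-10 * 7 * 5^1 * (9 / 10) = -315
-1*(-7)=7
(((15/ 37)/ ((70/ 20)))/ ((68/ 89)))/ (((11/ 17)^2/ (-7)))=-22695/ 8954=-2.53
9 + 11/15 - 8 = 26/15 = 1.73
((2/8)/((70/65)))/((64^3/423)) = 5499/14680064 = 0.00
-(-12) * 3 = 36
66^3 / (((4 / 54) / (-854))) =-3314541384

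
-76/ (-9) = 76/ 9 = 8.44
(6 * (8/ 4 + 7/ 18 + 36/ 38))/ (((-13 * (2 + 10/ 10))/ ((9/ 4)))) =-1141/ 988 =-1.15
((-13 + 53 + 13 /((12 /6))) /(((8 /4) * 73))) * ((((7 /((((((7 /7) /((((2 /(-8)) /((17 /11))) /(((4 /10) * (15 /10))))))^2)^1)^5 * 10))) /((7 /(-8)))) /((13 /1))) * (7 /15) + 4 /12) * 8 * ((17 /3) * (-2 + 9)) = 33.69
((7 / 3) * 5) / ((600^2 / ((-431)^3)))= -560440937 / 216000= -2594.63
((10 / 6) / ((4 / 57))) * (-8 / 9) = -190 / 9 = -21.11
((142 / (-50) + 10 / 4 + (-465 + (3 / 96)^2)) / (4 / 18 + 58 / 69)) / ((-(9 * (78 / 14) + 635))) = 17261471871 / 27011072000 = 0.64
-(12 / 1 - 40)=28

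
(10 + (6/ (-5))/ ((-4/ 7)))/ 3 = 121/ 30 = 4.03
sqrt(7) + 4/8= 1/2 + sqrt(7)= 3.15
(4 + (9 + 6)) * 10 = 190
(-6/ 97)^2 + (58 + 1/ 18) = 9833053/ 169362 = 58.06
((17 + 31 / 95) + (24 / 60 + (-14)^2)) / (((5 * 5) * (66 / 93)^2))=4878036 / 287375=16.97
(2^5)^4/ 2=524288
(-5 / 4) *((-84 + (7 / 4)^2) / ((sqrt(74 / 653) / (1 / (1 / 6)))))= 525 *sqrt(48322) / 64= 1803.23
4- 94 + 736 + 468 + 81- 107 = 1088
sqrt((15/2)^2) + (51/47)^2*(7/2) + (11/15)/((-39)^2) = 585708164/50398335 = 11.62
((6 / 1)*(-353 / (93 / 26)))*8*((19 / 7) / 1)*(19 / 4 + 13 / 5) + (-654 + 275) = -14706833 / 155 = -94882.79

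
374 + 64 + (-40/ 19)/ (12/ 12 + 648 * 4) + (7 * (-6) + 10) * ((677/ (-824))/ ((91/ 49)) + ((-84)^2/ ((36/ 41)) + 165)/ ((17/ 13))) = -224552157420446/ 1121464721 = -200231.14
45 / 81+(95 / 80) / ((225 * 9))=18019 / 32400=0.56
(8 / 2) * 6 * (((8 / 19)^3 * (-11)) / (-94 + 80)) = 1.41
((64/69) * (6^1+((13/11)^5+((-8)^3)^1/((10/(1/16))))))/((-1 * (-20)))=21926288/92604325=0.24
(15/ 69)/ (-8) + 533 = 98067/ 184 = 532.97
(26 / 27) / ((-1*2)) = -13 / 27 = -0.48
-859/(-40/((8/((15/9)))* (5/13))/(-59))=-152043/65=-2339.12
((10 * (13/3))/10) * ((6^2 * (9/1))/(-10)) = -140.40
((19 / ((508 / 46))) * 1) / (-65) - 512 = -8453557 / 16510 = -512.03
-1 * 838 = -838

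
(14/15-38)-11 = -721/15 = -48.07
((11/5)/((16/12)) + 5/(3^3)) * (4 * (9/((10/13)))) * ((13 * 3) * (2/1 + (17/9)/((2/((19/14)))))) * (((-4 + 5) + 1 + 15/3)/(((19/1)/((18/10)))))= 138505133/19000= 7289.74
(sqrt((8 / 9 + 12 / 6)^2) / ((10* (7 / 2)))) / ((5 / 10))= 52 / 315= 0.17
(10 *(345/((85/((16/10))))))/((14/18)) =9936/119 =83.50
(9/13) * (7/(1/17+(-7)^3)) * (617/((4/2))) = -660807/151580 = -4.36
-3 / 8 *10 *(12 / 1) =-45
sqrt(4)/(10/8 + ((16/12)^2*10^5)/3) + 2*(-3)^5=-3110465394/6400135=-486.00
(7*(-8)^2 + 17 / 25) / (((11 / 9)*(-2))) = -100953 / 550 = -183.55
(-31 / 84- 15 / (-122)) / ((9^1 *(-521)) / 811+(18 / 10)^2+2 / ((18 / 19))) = 76700325 / 134216348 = 0.57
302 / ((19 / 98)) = 29596 / 19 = 1557.68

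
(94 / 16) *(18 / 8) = 423 / 32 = 13.22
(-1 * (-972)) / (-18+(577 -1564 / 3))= 25.81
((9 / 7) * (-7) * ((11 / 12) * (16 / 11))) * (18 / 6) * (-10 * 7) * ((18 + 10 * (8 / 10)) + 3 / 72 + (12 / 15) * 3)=71673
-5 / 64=-0.08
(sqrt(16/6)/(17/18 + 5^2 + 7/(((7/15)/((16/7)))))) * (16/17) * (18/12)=0.04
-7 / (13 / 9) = -63 / 13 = -4.85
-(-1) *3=3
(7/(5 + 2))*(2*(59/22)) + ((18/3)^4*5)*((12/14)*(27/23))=6525.61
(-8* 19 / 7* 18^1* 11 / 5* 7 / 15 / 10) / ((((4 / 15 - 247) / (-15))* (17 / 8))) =-361152 / 314585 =-1.15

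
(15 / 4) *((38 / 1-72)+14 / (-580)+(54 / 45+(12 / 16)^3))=-902079 / 7424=-121.51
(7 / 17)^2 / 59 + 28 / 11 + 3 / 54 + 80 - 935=-2877772823 / 3376098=-852.40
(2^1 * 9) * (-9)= -162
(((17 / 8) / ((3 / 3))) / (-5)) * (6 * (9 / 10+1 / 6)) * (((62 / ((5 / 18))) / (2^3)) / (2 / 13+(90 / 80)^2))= -7892352 / 147625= -53.46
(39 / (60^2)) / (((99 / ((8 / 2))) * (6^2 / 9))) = 13 / 118800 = 0.00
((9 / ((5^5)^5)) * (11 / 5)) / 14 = 99 / 20861625671386718750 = 0.00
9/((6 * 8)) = 3/16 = 0.19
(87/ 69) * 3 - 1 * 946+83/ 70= -1515061/ 1610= -941.03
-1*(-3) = 3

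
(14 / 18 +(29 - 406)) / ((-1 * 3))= 3386 / 27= 125.41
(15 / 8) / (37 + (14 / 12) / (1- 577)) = 1296 / 25573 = 0.05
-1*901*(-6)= 5406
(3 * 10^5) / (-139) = -300000 / 139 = -2158.27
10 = 10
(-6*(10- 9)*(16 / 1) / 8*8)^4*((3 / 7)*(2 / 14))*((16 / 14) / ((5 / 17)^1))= 34653339648 / 1715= 20206028.95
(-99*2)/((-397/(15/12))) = 495/794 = 0.62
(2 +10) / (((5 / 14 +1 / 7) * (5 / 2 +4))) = 3.69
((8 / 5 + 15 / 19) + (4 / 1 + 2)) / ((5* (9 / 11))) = 8767 / 4275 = 2.05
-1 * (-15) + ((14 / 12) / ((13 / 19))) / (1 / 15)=1055 / 26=40.58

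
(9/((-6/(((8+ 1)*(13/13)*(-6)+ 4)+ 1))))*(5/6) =245/4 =61.25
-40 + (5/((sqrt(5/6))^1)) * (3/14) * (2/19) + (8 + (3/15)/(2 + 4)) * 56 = 3 * sqrt(30)/133 + 6148/15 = 409.99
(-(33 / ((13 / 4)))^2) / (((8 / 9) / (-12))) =235224 / 169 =1391.86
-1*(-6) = 6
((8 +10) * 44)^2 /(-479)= -627264 /479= -1309.53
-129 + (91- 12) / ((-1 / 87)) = -7002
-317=-317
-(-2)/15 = 2/15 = 0.13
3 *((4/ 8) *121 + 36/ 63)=2565/ 14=183.21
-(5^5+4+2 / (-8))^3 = -1960164690875 / 64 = -30627573294.92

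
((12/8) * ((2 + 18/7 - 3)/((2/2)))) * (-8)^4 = 67584/7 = 9654.86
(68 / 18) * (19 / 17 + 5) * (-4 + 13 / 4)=-52 / 3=-17.33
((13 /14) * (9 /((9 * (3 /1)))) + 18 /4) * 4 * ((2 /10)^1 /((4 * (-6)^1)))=-101 /630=-0.16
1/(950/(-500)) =-0.53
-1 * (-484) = 484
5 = 5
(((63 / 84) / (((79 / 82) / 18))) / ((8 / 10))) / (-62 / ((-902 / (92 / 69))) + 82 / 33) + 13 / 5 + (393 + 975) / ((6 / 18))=7552034761 / 1835960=4113.40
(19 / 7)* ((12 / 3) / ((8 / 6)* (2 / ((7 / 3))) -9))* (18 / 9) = -152 / 55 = -2.76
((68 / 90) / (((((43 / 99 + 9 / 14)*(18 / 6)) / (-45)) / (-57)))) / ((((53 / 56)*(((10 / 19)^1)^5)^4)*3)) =79396043.73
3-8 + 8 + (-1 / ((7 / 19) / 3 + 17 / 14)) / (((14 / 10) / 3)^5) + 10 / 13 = -999862267 / 33304271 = -30.02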